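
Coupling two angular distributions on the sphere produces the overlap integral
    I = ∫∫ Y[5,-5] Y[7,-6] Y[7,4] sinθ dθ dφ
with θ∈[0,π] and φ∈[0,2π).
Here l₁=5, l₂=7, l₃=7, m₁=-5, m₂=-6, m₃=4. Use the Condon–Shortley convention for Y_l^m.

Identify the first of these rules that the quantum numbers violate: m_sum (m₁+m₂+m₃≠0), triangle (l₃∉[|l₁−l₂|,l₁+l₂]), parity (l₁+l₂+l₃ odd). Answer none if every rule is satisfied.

m_sum

m₁+m₂+m₃ = -5 − 6 + 4 = -7  ✗
triangle: |5−7|=2 ≤ l₃=7 ≤ 5+7=12
parity: l₁+l₂+l₃ = 19 is odd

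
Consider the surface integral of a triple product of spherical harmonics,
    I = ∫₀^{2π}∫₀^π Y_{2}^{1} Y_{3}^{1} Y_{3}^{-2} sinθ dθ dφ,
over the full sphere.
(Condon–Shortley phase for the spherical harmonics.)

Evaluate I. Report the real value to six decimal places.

Rules hold: Σm=0, L=8 even, 1≤3≤5.
N = 5·7·7 = 245
Δ = 2!·2!·4!/9! = 1/3780
Racah Σ t=0..2: t=0:+1/24 t=1:−1/4 t=2:+1/24 = -1/6
⇒ 3j(2 3 3; 0 0 0)² = 4/105, sgn +1
Racah Σ t=0..1: t=0:+1/48 t=1:−1/12 = -1/16
⇒ 3j(2 3 3; 1 1 -2)² = 1/28, sgn +1
4πI² = N·(3j₀)²·(3jₘ)² = 1/3
I = +1·√(0.333333/4π) = 0.16286750

0.162868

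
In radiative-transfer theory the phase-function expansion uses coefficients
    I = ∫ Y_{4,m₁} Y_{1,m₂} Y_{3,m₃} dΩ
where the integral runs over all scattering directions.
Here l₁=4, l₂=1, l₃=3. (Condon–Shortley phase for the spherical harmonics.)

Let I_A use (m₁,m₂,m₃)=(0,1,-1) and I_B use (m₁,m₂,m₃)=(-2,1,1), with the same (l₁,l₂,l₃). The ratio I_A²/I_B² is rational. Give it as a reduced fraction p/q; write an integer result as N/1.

2/5

Shared (l₁,l₂,l₃)=(4,1,3): N and (l;000)² cancel in I_A²/I_B².
A: Δ = 2!·6!·0!/9! = 1/252; Racah Σ t=2..2: t=2:+1/96 = 1/96; ⇒ 3j(4 1 3; 0 1 -1)² = 1/42, sgn +1
B: Δ = 2!·6!·0!/9! = 1/252; Racah Σ t=2..2: t=2:+1/96 = 1/96; ⇒ 3j(4 1 3; -2 1 1)² = 5/84, sgn +1
I_A²/I_B² = (1/42)/(5/84) = 2/5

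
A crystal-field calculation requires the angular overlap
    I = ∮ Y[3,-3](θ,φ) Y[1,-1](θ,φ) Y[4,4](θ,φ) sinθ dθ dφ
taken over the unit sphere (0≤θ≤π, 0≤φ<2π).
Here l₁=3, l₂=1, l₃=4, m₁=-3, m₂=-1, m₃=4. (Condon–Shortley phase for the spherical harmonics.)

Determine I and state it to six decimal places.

0.325735

Checks pass: Σm=0; 8 even; l₃=4∈[2,4].
(2·3+1)(2·1+1)(2·4+1) = 189
Δ: 0! 6! 2! / 9! → 1/252
sum: t=0:+1/36 = 1/36
3j²(3 1 4; 0 0 0) = Δ·Π!·Σ² = 4/63  (sign +1)
sum: t=0:+1/1440 = 1/1440
3j²(3 1 4; -3 -1 4) = Δ·Π!·Σ² = 1/9  (sign +1)
combine: 4πI² = 189·4/63·1/9 = 4/3
take √, sign +1: I = 0.32573501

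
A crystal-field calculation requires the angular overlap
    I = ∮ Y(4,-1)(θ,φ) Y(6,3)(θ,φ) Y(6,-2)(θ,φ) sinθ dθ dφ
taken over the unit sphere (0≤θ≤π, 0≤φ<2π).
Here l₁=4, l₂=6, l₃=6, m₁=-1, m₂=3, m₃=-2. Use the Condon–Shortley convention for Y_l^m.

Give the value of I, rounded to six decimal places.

Rules hold: Σm=0, L=16 even, 2≤6≤10.
N = 9·13·13 = 1521
Δ = 4!·4!·8!/17! = 1/15315300
Racah Σ t=0..4: t=0:+1/829440 t=1:−1/25920 t=2:+1/9216 t=3:−1/25920 t=4:+1/829440 = 7/207360
⇒ 3j(4 6 6; 0 0 0)² = 28/2431, sgn +1
Racah Σ t=1..4: t=1:−1/5806080 t=2:+1/120960 t=3:−1/34560 t=4:+1/103680 = -13/1161216
⇒ 3j(4 6 6; -1 3 -2)² = 65/5236, sgn -1
4πI² = N·(3j₀)²·(3jₘ)² = 7605/34969
I = -1·√(0.217478/4π) = -0.13155370

-0.131554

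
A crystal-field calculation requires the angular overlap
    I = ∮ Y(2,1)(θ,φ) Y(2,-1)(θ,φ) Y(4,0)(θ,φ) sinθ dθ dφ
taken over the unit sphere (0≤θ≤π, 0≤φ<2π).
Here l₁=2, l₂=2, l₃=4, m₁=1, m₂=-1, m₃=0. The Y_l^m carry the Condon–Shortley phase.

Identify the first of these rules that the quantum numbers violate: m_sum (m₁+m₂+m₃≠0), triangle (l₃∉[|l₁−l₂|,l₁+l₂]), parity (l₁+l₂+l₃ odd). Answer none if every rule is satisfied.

none

Σmᵢ = 0  ✓
l₃∈[|l₁−l₂|,l₁+l₂]=[0,4], have l₃=4  ✓
Σlᵢ = 8 ⇒ even  ✓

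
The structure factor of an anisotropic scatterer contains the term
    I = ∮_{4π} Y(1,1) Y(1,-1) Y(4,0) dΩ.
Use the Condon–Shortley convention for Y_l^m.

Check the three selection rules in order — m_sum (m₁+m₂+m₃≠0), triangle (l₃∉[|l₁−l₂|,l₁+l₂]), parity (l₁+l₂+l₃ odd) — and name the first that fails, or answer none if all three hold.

Σmᵢ = 0  ✓
l₃∈[|l₁−l₂|,l₁+l₂]=[0,2], have l₃=4  ✗
Σlᵢ = 6 ⇒ even

triangle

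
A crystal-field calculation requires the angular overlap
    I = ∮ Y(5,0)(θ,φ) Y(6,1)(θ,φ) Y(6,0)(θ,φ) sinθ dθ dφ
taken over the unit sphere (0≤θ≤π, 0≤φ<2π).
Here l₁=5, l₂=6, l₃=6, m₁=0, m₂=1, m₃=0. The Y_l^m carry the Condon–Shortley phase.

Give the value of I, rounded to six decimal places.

0.000000

0 + 1 + 0 = 1 ≠ 0: azimuthal integral kills it; I = 0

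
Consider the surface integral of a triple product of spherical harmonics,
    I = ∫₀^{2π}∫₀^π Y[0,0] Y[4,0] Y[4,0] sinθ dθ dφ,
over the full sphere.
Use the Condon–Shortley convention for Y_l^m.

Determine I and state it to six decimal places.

Rules hold: Σm=0, L=8 even, 4≤4≤4.
N = 1·9·9 = 81
Δ = 0!·0!·8!/9! = 1/9
Racah Σ t=0..0: t=0:+1/576 = 1/576
⇒ 3j(0 4 4; 0 0 0)² = 1/9, sgn +1
(m-triple is (0,0,0) — same symbol as above.)
4πI² = N·(3j₀)²·(3jₘ)² = 1/1
I = +1·√(1/4π) = 0.28209479

0.282095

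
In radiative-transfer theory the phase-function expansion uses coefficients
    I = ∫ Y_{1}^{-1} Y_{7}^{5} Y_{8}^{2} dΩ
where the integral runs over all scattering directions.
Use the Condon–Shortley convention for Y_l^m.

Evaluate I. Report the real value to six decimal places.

0.000000

m-sum = -1 + 5 + 2 = 6 ≠ 0 ⇒ I = 0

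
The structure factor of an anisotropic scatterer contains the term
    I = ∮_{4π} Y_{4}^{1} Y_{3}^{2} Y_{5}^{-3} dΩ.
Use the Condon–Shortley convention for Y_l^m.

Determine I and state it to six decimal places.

Checks pass: Σm=0; 12 even; l₃=5∈[1,7].
(2·4+1)(2·3+1)(2·5+1) = 693
Δ: 2! 6! 4! / 13! → 1/180180
sum: t=0:+1/576 t=1:−1/144 t=2:+1/576 = -1/288
3j²(4 3 5; 0 0 0) = Δ·Π!·Σ² = 20/1001  (sign +1)
sum: t=1:−1/1152 t=2:+1/1440 = -1/5760
3j²(4 3 5; 1 2 -3) = Δ·Π!·Σ² = 1/858  (sign -1)
combine: 4πI² = 693·20/1001·1/858 = 30/1859
take √, sign -1: I = -0.03583571

-0.035836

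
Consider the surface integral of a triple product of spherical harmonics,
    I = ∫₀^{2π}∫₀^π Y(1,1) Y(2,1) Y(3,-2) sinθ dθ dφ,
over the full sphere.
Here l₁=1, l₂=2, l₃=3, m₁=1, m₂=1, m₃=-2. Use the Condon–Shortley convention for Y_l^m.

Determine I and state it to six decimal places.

0.261169

Checks pass: Σm=0; 6 even; l₃=3∈[1,3].
(2·1+1)(2·2+1)(2·3+1) = 105
Δ: 0! 2! 4! / 7! → 1/105
sum: t=0:+1/4 = 1/4
3j²(1 2 3; 0 0 0) = Δ·Π!·Σ² = 3/35  (sign -1)
sum: t=0:+1/12 = 1/12
3j²(1 2 3; 1 1 -2) = Δ·Π!·Σ² = 2/21  (sign -1)
combine: 4πI² = 105·3/35·2/21 = 6/7
take √, sign +1: I = 0.26116903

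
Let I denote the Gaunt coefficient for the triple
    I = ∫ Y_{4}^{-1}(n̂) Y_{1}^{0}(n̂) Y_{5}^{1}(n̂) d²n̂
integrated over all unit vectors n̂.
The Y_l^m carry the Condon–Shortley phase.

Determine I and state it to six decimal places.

-0.240571

Checks pass: Σm=0; 10 even; l₃=5∈[3,5].
(2·4+1)(2·1+1)(2·5+1) = 297
Δ: 0! 8! 2! / 11! → 1/495
sum: t=0:+1/576 = 1/576
3j²(4 1 5; 0 0 0) = Δ·Π!·Σ² = 5/99  (sign -1)
sum: t=0:+1/720 = 1/720
3j²(4 1 5; -1 0 1) = Δ·Π!·Σ² = 8/165  (sign +1)
combine: 4πI² = 297·5/99·8/165 = 8/11
take √, sign -1: I = -0.24057125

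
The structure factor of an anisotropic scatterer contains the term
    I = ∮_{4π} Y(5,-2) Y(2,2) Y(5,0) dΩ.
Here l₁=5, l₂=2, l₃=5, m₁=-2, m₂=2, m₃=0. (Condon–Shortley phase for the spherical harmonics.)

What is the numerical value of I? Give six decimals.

-0.191372

Rules hold: Σm=0, L=12 even, 3≤5≤7.
N = 11·5·11 = 605
Δ = 2!·8!·2!/13! = 1/38610
Racah Σ t=0..2: t=0:+1/2880 t=1:−1/576 t=2:+1/2880 = -1/960
⇒ 3j(5 2 5; 0 0 0)² = 10/429, sgn +1
Racah Σ t=2..2: t=2:+1/2880 = 1/2880
⇒ 3j(5 2 5; -2 2 0)² = 14/429, sgn -1
4πI² = N·(3j₀)²·(3jₘ)² = 700/1521
I = -1·√(0.460224/4π) = -0.19137248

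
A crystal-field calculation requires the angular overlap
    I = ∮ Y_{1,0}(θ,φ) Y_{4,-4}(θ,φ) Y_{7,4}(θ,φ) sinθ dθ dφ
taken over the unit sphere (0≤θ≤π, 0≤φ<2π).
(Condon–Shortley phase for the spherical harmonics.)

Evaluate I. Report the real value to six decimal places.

l₃=7 ∉ [3,5] — triangle fails ⇒ I = 0

0.000000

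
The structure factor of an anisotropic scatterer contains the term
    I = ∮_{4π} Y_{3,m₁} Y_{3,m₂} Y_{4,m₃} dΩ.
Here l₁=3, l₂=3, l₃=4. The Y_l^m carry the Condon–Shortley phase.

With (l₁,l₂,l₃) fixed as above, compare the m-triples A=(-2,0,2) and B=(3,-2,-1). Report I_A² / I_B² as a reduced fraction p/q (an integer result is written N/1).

1/10

Shared (l₁,l₂,l₃)=(3,3,4): N and (l;000)² cancel in I_A²/I_B².
A: Δ = 2!·4!·4!/11! = 1/34650; Racah Σ t=1..2: t=1:−1/96 t=2:+1/72 = 1/288; ⇒ 3j(3 3 4; -2 0 2)² = 1/462, sgn +1
B: Δ = 2!·4!·4!/11! = 1/34650; Racah Σ t=0..0: t=0:+1/288 = 1/288; ⇒ 3j(3 3 4; 3 -2 -1)² = 5/231, sgn -1
I_A²/I_B² = (1/462)/(5/231) = 1/10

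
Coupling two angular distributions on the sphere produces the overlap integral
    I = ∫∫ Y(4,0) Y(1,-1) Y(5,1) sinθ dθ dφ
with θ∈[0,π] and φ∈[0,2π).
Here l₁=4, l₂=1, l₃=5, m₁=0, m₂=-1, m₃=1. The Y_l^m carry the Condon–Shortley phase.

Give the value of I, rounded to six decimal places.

Checks pass: Σm=0; 10 even; l₃=5∈[3,5].
(2·4+1)(2·1+1)(2·5+1) = 297
Δ: 0! 8! 2! / 11! → 1/495
sum: t=0:+1/576 = 1/576
3j²(4 1 5; 0 0 0) = Δ·Π!·Σ² = 5/99  (sign -1)
sum: t=0:+1/1152 = 1/1152
3j²(4 1 5; 0 -1 1) = Δ·Π!·Σ² = 1/33  (sign +1)
combine: 4πI² = 297·5/99·1/33 = 5/11
take √, sign -1: I = -0.19018827

-0.190188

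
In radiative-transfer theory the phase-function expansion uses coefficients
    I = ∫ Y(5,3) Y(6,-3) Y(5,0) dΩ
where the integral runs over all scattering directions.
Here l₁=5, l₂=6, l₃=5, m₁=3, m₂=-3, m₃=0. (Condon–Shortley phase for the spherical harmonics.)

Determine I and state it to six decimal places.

Rules hold: Σm=0, L=16 even, 1≤5≤11.
N = 11·13·11 = 1573
Δ = 6!·4!·6!/17! = 1/28588560
Racah Σ t=1..5: t=1:−1/345600 t=2:+1/13824 t=3:−1/5184 t=4:+1/13824 t=5:−1/345600 = -7/129600
⇒ 3j(5 6 5; 0 0 0)² = 80/7293, sgn +1
Racah Σ t=0..2: t=0:+1/103680 t=1:−1/34560 t=2:+1/138240 = -1/82944
⇒ 3j(5 6 5; 3 -3 0)² = 125/9724, sgn +1
4πI² = N·(3j₀)²·(3jₘ)² = 2500/11271
I = +1·√(0.221808/4π) = 0.13285682

0.132857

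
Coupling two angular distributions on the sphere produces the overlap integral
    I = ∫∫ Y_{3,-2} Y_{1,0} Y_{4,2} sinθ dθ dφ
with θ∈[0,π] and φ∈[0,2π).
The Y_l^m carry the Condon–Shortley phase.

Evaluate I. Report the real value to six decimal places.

Checks pass: Σm=0; 8 even; l₃=4∈[2,4].
(2·3+1)(2·1+1)(2·4+1) = 189
Δ: 0! 6! 2! / 9! → 1/252
sum: t=0:+1/36 = 1/36
3j²(3 1 4; 0 0 0) = Δ·Π!·Σ² = 4/63  (sign +1)
sum: t=0:+1/120 = 1/120
3j²(3 1 4; -2 0 2) = Δ·Π!·Σ² = 1/21  (sign +1)
combine: 4πI² = 189·4/63·1/21 = 4/7
take √, sign +1: I = 0.21324362

0.213244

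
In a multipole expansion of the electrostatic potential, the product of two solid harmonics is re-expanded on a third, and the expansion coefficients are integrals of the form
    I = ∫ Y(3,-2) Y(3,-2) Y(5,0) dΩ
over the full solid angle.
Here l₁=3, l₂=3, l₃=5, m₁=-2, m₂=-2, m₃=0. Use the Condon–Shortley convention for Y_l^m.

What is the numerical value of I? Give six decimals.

m-sum = -2 − 2 + 0 = -4 ≠ 0 ⇒ I = 0

0.000000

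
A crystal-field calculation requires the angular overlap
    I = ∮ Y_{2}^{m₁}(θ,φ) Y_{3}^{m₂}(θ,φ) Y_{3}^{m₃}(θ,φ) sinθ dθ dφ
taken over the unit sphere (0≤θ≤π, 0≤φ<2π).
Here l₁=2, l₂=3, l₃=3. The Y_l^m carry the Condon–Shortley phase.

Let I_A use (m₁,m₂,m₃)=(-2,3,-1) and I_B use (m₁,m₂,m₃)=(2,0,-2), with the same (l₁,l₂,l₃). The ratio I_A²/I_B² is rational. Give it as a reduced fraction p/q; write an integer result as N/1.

Shared (l₁,l₂,l₃)=(2,3,3): N and (l;000)² cancel in I_A²/I_B².
A: Δ = 2!·2!·4!/9! = 1/3780; Racah Σ t=2..2: t=2:+1/96 = 1/96; ⇒ 3j(2 3 3; -2 3 -1)² = 1/42, sgn +1
B: Δ = 2!·2!·4!/9! = 1/3780; Racah Σ t=0..0: t=0:+1/24 = 1/24; ⇒ 3j(2 3 3; 2 0 -2)² = 1/21, sgn -1
I_A²/I_B² = (1/42)/(1/21) = 1/2

1/2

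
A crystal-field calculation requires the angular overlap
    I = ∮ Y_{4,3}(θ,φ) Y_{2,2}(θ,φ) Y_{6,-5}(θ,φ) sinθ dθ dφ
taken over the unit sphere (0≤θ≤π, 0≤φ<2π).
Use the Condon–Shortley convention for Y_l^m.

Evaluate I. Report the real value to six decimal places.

-0.288917

Checks pass: Σm=0; 12 even; l₃=6∈[2,6].
(2·4+1)(2·2+1)(2·6+1) = 585
Δ: 0! 8! 4! / 13! → 1/6435
sum: t=0:+1/2304 = 1/2304
3j²(4 2 6; 0 0 0) = Δ·Π!·Σ² = 5/143  (sign +1)
sum: t=0:+1/120960 = 1/120960
3j²(4 2 6; 3 2 -5) = Δ·Π!·Σ² = 2/39  (sign -1)
combine: 4πI² = 585·5/143·2/39 = 150/143
take √, sign -1: I = -0.28891672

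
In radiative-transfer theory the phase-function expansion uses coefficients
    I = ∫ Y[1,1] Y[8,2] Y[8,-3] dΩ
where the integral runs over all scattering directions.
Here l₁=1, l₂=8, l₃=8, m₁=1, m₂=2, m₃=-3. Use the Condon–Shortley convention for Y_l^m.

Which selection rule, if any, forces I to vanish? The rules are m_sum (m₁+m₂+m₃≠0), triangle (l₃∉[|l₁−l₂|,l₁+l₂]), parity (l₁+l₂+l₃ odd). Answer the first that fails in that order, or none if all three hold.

m₁+m₂+m₃ = 1 + 2 − 3 = 0  ✓
triangle: |1−8|=7 ≤ l₃=8 ≤ 1+8=9  ✓
parity: l₁+l₂+l₃ = 17 is odd  ✗

parity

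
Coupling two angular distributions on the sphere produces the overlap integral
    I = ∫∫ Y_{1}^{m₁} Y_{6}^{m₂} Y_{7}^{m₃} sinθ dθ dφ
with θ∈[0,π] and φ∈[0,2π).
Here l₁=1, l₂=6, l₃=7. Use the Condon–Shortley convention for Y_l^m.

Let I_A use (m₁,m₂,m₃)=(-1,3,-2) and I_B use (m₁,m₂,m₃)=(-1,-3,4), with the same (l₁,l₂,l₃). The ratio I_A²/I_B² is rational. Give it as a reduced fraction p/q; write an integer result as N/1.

2/11

l's match ⇒ only the (l;m) 3-j factors differ between A and B.
A: triangle coeff Δ(1,6,7) = 1/1365; Σ_t [0,0]: t=0:+1/4354560 = 1/4354560; (3j)²=2/273 [(1 6 7; -1 3 -2)], sign=-1
B: triangle coeff Δ(1,6,7) = 1/1365; Σ_t [0,0]: t=0:+1/4354560 = 1/4354560; (3j)²=11/273 [(1 6 7; -1 -3 4)], sign=-1
I_A²/I_B² = (2/273)/(11/273) = 2/11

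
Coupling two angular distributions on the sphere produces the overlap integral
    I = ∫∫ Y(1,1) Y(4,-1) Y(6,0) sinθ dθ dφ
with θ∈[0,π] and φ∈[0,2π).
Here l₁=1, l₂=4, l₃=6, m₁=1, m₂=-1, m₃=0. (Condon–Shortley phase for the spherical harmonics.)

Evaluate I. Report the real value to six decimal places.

0.000000

|1−4|≤6≤1+4 violated ⇒ I = 0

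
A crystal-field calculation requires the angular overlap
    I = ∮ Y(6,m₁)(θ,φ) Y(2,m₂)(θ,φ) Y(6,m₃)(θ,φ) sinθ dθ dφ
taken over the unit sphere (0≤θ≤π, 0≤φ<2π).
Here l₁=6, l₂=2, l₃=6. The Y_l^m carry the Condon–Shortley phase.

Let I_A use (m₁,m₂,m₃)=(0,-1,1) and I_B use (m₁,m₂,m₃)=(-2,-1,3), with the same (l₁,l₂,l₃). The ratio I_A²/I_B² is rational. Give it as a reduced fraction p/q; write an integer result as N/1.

7/150

Shared (l₁,l₂,l₃)=(6,2,6): N and (l;000)² cancel in I_A²/I_B².
A: Δ = 2!·10!·2!/15! = 1/90090; Racah Σ t=0..1: t=0:+1/34560 t=1:−1/28800 = -1/172800; ⇒ 3j(6 2 6; 0 -1 1)² = 1/1430, sgn +1
B: Δ = 2!·10!·2!/15! = 1/90090; Racah Σ t=0..1: t=0:+1/161280 t=1:−1/60480 = -1/96768; ⇒ 3j(6 2 6; -2 -1 3)² = 15/1001, sgn +1
I_A²/I_B² = (1/1430)/(15/1001) = 7/150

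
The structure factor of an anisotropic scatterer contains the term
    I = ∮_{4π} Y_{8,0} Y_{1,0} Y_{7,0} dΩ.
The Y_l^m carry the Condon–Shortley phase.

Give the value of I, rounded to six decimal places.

Rules hold: Σm=0, L=16 even, 7≤7≤9.
N = 17·3·15 = 765
Δ = 2!·14!·0!/17! = 1/2040
Racah Σ t=1..1: t=1:−1/25401600 = -1/25401600
⇒ 3j(8 1 7; 0 0 0)² = 8/255, sgn +1
(m-triple is (0,0,0) — same symbol as above.)
4πI² = N·(3j₀)²·(3jₘ)² = 64/85
I = +1·√(0.752941/4π) = 0.24477981

0.244780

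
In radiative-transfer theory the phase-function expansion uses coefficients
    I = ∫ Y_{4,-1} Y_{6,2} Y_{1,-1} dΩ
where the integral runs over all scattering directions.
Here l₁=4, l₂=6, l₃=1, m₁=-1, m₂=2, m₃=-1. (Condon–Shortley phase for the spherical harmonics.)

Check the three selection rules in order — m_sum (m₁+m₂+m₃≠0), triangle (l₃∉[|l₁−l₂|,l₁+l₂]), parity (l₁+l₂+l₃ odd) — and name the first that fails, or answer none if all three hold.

triangle

azimuthal sum: -1 + 2 − 1 = 0  ✓
2 ≤ 1 ≤ 10 (triangle on l)  ✗
L = 4 + 6 + 1 = 11 (odd)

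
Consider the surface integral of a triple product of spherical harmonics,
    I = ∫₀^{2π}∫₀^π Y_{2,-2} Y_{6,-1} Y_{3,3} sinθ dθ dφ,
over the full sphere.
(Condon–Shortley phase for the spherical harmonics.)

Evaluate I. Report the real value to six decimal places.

0.000000

l₃=3 ∉ [4,8] — triangle fails ⇒ I = 0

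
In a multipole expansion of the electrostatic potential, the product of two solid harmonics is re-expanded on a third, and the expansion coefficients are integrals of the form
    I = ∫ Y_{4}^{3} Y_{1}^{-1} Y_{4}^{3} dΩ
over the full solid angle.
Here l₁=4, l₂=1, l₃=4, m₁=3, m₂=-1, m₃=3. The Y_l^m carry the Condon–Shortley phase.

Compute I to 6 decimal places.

3 − 1 + 3 = 5 ≠ 0: azimuthal integral kills it; I = 0

0.000000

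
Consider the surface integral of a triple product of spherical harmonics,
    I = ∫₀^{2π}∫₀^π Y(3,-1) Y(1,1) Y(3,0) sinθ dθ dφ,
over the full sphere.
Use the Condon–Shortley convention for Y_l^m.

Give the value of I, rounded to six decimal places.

0.000000

Σlᵢ=7 odd — θ-integrand is odd under cosθ→−cosθ; I=0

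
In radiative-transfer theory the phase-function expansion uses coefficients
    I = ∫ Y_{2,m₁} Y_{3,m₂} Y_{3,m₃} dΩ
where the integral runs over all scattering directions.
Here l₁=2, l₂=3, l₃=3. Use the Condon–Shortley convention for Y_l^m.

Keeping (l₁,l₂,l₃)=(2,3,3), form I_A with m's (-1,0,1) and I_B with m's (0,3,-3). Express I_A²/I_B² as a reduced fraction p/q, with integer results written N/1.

2/25

l's match ⇒ only the (l;m) 3-j factors differ between A and B.
A: triangle coeff Δ(2,3,3) = 1/3780; Σ_t [1,2]: t=1:−1/8 t=2:+1/12 = -1/24; (3j)²=1/210 [(2 3 3; -1 0 1)], sign=-1
B: triangle coeff Δ(2,3,3) = 1/3780; Σ_t [2,2]: t=2:+1/96 = 1/96; (3j)²=5/84 [(2 3 3; 0 3 -3)], sign=+1
I_A²/I_B² = (1/210)/(5/84) = 2/25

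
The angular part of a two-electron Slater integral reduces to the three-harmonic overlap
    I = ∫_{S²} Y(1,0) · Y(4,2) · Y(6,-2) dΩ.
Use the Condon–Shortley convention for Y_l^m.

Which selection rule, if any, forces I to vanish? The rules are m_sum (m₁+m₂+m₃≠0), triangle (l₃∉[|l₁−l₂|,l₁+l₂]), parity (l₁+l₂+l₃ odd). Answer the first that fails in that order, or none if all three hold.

azimuthal sum: 0 + 2 − 2 = 0  ✓
3 ≤ 6 ≤ 5 (triangle on l)  ✗
L = 1 + 4 + 6 = 11 (odd)

triangle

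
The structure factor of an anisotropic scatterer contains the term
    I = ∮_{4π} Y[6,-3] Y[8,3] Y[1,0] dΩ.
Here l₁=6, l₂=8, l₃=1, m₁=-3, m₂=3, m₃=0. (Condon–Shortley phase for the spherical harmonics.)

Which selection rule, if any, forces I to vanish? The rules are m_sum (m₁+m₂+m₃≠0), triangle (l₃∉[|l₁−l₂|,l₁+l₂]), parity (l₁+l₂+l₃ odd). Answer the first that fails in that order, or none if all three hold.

triangle

Σmᵢ = 0  ✓
l₃∈[|l₁−l₂|,l₁+l₂]=[2,14], have l₃=1  ✗
Σlᵢ = 15 ⇒ odd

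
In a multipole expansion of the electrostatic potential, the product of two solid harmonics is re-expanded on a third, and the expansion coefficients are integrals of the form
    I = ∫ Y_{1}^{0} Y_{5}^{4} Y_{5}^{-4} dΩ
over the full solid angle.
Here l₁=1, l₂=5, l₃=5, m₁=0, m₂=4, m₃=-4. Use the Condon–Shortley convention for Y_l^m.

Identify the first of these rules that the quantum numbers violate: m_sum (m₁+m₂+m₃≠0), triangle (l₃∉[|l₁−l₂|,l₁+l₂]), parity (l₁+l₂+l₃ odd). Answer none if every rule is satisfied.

parity

m₁+m₂+m₃ = 0 + 4 − 4 = 0  ✓
triangle: |1−5|=4 ≤ l₃=5 ≤ 1+5=6  ✓
parity: l₁+l₂+l₃ = 11 is odd  ✗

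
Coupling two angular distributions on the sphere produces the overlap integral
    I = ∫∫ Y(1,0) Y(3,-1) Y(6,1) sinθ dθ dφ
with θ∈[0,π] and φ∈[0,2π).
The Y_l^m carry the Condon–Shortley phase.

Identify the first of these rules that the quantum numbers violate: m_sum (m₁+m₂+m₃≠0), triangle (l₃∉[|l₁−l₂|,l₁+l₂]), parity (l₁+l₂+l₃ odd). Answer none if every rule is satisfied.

m₁+m₂+m₃ = 0 − 1 + 1 = 0  ✓
triangle: |1−3|=2 ≤ l₃=6 ≤ 1+3=4  ✗
parity: l₁+l₂+l₃ = 10 is even

triangle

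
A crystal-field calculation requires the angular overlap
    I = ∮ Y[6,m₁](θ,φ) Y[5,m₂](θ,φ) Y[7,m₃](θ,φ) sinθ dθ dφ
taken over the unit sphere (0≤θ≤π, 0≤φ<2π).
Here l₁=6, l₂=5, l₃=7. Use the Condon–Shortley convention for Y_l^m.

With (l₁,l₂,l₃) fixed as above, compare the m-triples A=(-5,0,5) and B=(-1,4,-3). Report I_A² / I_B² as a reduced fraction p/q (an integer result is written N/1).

1815/1372

Same 6,5,7: normalisation and zero-m 3j drop out of the ratio.
A: Δ: 4! 8! 6! / 19! → 1/174594420; sum: t=3:−1/11612160 t=4:+1/14515200 = -1/58060800; 3j²(6 5 7; -5 0 5) = Δ·Π!·Σ² = 55/58786  (sign -1)
B: Δ: 4! 8! 6! / 19! → 1/174594420; sum: t=3:−1/2488320 t=4:+1/2073600 = 1/12441600; 3j²(6 5 7; -1 4 -3) = Δ·Π!·Σ² = 98/138567  (sign +1)
I_A²/I_B² = (55/58786)/(98/138567) = 1815/1372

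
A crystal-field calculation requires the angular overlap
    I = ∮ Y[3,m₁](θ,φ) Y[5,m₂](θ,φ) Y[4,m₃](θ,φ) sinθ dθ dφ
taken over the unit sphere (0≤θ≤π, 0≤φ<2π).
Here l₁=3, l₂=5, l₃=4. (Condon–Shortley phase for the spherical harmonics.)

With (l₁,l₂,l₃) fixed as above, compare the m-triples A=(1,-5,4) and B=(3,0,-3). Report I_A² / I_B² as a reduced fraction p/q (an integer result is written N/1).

56/15

Same 3,5,4: normalisation and zero-m 3j drop out of the ratio.
A: Δ: 4! 2! 6! / 13! → 1/180180; sum: t=0:+1/34560 = 1/34560; 3j²(3 5 4; 1 -5 4) = Δ·Π!·Σ² = 14/429  (sign +1)
B: Δ: 4! 2! 6! / 13! → 1/180180; sum: t=0:+1/5760 = 1/5760; 3j²(3 5 4; 3 0 -3) = Δ·Π!·Σ² = 5/572  (sign -1)
I_A²/I_B² = (14/429)/(5/572) = 56/15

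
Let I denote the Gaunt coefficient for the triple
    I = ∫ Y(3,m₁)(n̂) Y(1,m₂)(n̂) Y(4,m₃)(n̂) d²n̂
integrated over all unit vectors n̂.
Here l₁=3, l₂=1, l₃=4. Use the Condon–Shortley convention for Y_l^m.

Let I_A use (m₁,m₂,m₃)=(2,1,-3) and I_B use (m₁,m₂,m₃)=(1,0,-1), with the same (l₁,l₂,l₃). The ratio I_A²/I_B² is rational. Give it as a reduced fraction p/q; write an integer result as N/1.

7/5

l's match ⇒ only the (l;m) 3-j factors differ between A and B.
A: triangle coeff Δ(3,1,4) = 1/252; Σ_t [0,0]: t=0:+1/240 = 1/240; (3j)²=1/12 [(3 1 4; 2 1 -3)], sign=-1
B: triangle coeff Δ(3,1,4) = 1/252; Σ_t [0,0]: t=0:+1/48 = 1/48; (3j)²=5/84 [(3 1 4; 1 0 -1)], sign=-1
I_A²/I_B² = (1/12)/(5/84) = 7/5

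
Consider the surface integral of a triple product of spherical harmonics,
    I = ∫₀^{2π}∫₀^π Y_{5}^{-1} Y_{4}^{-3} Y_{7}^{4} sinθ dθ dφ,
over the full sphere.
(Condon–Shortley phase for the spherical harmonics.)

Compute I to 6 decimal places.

-0.069211

Checks pass: Σm=0; 16 even; l₃=7∈[1,9].
(2·5+1)(2·4+1)(2·7+1) = 1485
Δ: 2! 8! 6! / 17! → 1/6126120
sum: t=0:+1/69120 t=1:−1/20736 t=2:+1/69120 = -1/51840
3j²(5 4 7; 0 0 0) = Δ·Π!·Σ² = 280/21879  (sign +1)
sum: t=0:+1/345600 t=1:−1/518400 = 1/1036800
3j²(5 4 7; -1 -3 4) = Δ·Π!·Σ² = 7/2210  (sign -1)
combine: 4πI² = 1485·280/21879·7/2210 = 2940/48841
take √, sign -1: I = -0.06921121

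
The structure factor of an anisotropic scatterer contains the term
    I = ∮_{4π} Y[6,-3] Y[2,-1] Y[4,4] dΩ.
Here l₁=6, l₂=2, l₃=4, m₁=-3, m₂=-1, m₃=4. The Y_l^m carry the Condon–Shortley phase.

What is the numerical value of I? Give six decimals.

-0.047713

Checks pass: Σm=0; 12 even; l₃=4∈[4,8].
(2·6+1)(2·2+1)(2·4+1) = 585
Δ: 4! 8! 0! / 13! → 1/6435
sum: t=2:+1/2304 = 1/2304
3j²(6 2 4; 0 0 0) = Δ·Π!·Σ² = 5/143  (sign +1)
sum: t=1:−1/241920 = -1/241920
3j²(6 2 4; -3 -1 4) = Δ·Π!·Σ² = 1/715  (sign -1)
combine: 4πI² = 585·5/143·1/715 = 45/1573
take √, sign -1: I = -0.04771303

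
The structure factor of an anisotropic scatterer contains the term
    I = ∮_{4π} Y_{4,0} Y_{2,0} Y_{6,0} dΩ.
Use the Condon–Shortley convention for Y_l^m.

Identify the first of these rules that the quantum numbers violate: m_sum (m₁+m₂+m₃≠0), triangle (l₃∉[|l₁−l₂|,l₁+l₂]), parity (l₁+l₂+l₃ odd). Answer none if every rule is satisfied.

none

m₁+m₂+m₃ = 0 + 0 + 0 = 0  ✓
triangle: |4−2|=2 ≤ l₃=6 ≤ 4+2=6  ✓
parity: l₁+l₂+l₃ = 12 is even  ✓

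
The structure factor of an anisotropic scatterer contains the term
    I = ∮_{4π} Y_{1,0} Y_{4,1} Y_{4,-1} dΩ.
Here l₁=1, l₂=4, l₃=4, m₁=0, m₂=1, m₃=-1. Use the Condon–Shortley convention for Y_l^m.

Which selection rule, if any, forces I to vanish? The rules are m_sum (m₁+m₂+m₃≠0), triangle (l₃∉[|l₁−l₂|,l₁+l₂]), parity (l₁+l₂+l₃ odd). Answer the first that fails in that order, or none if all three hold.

parity

azimuthal sum: 0 + 1 − 1 = 0  ✓
3 ≤ 4 ≤ 5 (triangle on l)  ✓
L = 1 + 4 + 4 = 9 (odd)  ✗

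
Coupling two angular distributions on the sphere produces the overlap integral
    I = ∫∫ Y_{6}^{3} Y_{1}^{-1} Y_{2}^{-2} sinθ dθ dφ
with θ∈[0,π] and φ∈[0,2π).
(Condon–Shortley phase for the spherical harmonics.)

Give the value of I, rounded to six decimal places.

|6−1|≤2≤6+1 violated ⇒ I = 0

0.000000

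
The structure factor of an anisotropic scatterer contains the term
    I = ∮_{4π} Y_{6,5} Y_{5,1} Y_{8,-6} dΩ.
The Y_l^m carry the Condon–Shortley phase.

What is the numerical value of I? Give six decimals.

0.000000

L=19 odd ⇒ parity kills the (l;000) factor ⇒ I = 0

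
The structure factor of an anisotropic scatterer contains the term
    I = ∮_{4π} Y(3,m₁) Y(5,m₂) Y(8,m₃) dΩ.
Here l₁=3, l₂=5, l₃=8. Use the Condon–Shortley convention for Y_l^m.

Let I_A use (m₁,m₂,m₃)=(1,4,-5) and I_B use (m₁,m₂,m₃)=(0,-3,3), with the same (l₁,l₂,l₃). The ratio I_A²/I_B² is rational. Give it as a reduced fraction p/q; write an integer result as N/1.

13/10

l's match ⇒ only the (l;m) 3-j factors differ between A and B.
A: triangle coeff Δ(3,5,8) = 1/136136; Σ_t [0,0]: t=0:+1/17418240 = 1/17418240; (3j)²=15/952 [(3 5 8; 1 4 -5)], sign=-1
B: triangle coeff Δ(3,5,8) = 1/136136; Σ_t [0,0]: t=0:+1/2903040 = 1/2903040; (3j)²=75/6188 [(3 5 8; 0 -3 3)], sign=-1
I_A²/I_B² = (15/952)/(75/6188) = 13/10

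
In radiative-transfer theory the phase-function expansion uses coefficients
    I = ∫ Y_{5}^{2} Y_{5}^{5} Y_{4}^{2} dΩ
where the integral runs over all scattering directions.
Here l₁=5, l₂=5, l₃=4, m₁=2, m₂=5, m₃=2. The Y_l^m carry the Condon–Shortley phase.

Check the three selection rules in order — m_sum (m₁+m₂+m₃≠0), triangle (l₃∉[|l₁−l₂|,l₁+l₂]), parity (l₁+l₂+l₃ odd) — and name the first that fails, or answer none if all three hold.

Σmᵢ = 9  ✗
l₃∈[|l₁−l₂|,l₁+l₂]=[0,10], have l₃=4
Σlᵢ = 14 ⇒ even

m_sum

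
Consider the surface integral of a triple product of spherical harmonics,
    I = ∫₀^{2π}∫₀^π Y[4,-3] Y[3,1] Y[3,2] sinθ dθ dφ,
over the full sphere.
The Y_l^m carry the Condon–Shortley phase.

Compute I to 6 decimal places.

Checks pass: Σm=0; 10 even; l₃=3∈[1,7].
(2·4+1)(2·3+1)(2·3+1) = 441
Δ: 4! 4! 2! / 11! → 1/34650
sum: t=1:−1/72 t=2:+1/16 t=3:−1/72 = 5/144
3j²(4 3 3; 0 0 0) = Δ·Π!·Σ² = 2/77  (sign -1)
sum: t=3:−1/144 t=4:+1/288 = -1/288
3j²(4 3 3; -3 1 2) = Δ·Π!·Σ² = 1/99  (sign +1)
combine: 4πI² = 441·2/77·1/99 = 14/121
take √, sign -1: I = -0.09595473

-0.095955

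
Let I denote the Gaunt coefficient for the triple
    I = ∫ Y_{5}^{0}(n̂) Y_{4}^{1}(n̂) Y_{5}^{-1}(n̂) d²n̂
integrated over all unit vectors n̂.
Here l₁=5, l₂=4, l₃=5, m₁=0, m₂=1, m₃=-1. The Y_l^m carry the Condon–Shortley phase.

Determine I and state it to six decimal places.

Rules hold: Σm=0, L=14 even, 1≤5≤9.
N = 11·9·11 = 1089
Δ = 4!·6!·4!/15! = 1/3153150
Racah Σ t=0..4: t=0:+1/69120 t=1:−1/1728 t=2:+1/576 t=3:−1/1728 t=4:+1/69120 = 7/11520
⇒ 3j(5 4 5; 0 0 0)² = 2/143, sgn -1
Racah Σ t=1..4: t=1:−1/6912 t=2:+1/864 t=3:−1/1152 t=4:+1/17280 = 7/34560
⇒ 3j(5 4 5; 0 1 -1)² = 1/429, sgn +1
4πI² = N·(3j₀)²·(3jₘ)² = 6/169
I = -1·√(0.035503/4π) = -0.05315295

-0.053153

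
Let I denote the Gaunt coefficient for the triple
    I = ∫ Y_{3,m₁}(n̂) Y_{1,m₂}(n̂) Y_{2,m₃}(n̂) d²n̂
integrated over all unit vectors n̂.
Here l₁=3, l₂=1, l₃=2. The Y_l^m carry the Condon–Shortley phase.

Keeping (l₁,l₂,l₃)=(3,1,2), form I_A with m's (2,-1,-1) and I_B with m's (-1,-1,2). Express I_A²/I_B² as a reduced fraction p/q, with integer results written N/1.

10/1

Same 3,1,2: normalisation and zero-m 3j drop out of the ratio.
A: Δ: 2! 4! 0! / 7! → 1/105; sum: t=0:+1/12 = 1/12; 3j²(3 1 2; 2 -1 -1) = Δ·Π!·Σ² = 2/21  (sign -1)
B: Δ: 2! 4! 0! / 7! → 1/105; sum: t=0:+1/48 = 1/48; 3j²(3 1 2; -1 -1 2) = Δ·Π!·Σ² = 1/105  (sign +1)
I_A²/I_B² = (2/21)/(1/105) = 10/1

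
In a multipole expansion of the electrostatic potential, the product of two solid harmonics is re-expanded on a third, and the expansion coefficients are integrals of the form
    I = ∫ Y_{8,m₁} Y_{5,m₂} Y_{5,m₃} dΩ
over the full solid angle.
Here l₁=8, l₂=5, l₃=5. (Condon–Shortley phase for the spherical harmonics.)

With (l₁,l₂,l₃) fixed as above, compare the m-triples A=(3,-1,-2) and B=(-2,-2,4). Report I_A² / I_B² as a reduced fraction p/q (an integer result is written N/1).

l's match ⇒ only the (l;m) 3-j factors differ between A and B.
A: triangle coeff Δ(8,5,5) = 1/37413090; Σ_t [2,4]: t=2:+1/2073600 t=3:−1/1036800 t=4:+1/5806080 = -1/3225600; (3j)²=27/4199 [(8 5 5; 3 -1 -2)], sign=+1
B: triangle coeff Δ(8,5,5) = 1/37413090; Σ_t [2,3]: t=2:+1/58060800 t=3:−1/7257600 = -1/8294400; (3j)²=1029/92378 [(8 5 5; -2 -2 4)], sign=+1
I_A²/I_B² = (27/4199)/(1029/92378) = 198/343

198/343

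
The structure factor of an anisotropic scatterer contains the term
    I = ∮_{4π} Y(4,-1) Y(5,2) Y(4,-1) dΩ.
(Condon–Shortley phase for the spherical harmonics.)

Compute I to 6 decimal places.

0.000000

l₁+l₂+l₃=13 is odd: 3j(l;000)=0 ⇒ I=0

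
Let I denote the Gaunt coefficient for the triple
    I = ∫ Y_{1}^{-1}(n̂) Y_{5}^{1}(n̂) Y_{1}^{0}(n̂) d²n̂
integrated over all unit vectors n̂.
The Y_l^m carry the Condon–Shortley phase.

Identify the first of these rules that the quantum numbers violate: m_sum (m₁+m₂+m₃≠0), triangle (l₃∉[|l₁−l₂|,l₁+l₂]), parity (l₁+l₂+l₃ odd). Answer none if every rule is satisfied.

azimuthal sum: -1 + 1 + 0 = 0  ✓
4 ≤ 1 ≤ 6 (triangle on l)  ✗
L = 1 + 5 + 1 = 7 (odd)

triangle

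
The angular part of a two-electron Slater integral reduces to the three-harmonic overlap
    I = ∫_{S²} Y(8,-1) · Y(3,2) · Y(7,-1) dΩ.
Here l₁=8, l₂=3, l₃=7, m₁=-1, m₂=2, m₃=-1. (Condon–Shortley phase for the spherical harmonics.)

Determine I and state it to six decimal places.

Rules hold: Σm=0, L=18 even, 5≤7≤11.
N = 17·7·15 = 1785
Δ = 4!·12!·2!/19! = 1/5290740
Racah Σ t=1..3: t=1:−1/7257600 t=2:+1/2073600 t=3:−1/7257600 = 1/4838400
⇒ 3j(8 3 7; 0 0 0)² = 252/20995, sgn -1
Racah Σ t=3..4: t=3:−1/6220800 t=4:+1/14515200 = -1/10886400
⇒ 3j(8 3 7; -1 2 -1)² = 128/12597, sgn -1
4πI² = N·(3j₀)²·(3jₘ)² = 225792/1037153
I = +1·√(0.217704/4π) = 0.13162183

0.131622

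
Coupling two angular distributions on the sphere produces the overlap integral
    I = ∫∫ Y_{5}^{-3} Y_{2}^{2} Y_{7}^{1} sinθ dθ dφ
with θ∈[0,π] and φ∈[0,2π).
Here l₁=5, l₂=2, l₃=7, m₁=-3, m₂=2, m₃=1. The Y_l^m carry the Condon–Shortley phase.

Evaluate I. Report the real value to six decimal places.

-0.043890

Rules hold: Σm=0, L=14 even, 3≤7≤7.
N = 11·5·15 = 825
Δ = 0!·10!·4!/15! = 1/15015
Racah Σ t=0..0: t=0:+1/57600 = 1/57600
⇒ 3j(5 2 7; 0 0 0)² = 21/715, sgn -1
Racah Σ t=0..0: t=0:+1/1935360 = 1/1935360
⇒ 3j(5 2 7; -3 2 1)² = 1/1001, sgn +1
4πI² = N·(3j₀)²·(3jₘ)² = 45/1859
I = -1·√(0.0242066/4π) = -0.04388960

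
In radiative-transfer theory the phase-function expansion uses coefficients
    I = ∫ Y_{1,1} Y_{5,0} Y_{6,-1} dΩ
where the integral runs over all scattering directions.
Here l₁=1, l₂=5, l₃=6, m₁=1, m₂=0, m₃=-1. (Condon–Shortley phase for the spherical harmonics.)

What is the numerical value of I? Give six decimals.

-0.187239

Checks pass: Σm=0; 12 even; l₃=6∈[4,6].
(2·1+1)(2·5+1)(2·6+1) = 429
Δ: 0! 2! 10! / 13! → 1/858
sum: t=0:+1/14400 = 1/14400
3j²(1 5 6; 0 0 0) = Δ·Π!·Σ² = 6/143  (sign +1)
sum: t=0:+1/28800 = 1/28800
3j²(1 5 6; 1 0 -1) = Δ·Π!·Σ² = 7/286  (sign -1)
combine: 4πI² = 429·6/143·7/286 = 63/143
take √, sign -1: I = -0.18723944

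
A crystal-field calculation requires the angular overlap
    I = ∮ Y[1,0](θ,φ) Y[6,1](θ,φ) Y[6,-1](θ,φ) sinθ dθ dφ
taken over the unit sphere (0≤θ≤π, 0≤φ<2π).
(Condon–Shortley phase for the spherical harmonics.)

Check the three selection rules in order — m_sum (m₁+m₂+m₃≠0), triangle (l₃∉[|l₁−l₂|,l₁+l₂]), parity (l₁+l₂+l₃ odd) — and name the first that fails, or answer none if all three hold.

Σmᵢ = 0  ✓
l₃∈[|l₁−l₂|,l₁+l₂]=[5,7], have l₃=6  ✓
Σlᵢ = 13 ⇒ odd  ✗

parity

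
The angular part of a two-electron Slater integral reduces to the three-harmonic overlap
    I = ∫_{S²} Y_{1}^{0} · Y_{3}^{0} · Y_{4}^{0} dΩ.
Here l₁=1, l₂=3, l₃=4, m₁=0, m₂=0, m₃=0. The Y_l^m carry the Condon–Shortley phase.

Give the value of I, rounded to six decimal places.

m-sum 0 ✓  L=8 even ✓  2≤4≤4 ✓
Π(2lᵢ+1) = 3×7×9 = 189
triangle coeff Δ(1,3,4) = 1/252
Σ_t [0,0]: t=0:+1/36 = 1/36
(3j)²=4/63 [(1 3 4; 0 0 0)], sign=+1
(m-triple is (0,0,0) — same symbol as above.)
⇒ 4πI² = 16/21
I = (+1)√(16/21/(4π)) = 0.24623252

0.246233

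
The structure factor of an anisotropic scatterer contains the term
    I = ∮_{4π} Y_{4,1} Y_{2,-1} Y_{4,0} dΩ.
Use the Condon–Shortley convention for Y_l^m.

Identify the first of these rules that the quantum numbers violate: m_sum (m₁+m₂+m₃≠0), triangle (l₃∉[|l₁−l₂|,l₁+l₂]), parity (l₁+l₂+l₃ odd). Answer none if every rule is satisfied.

Σmᵢ = 0  ✓
l₃∈[|l₁−l₂|,l₁+l₂]=[2,6], have l₃=4  ✓
Σlᵢ = 10 ⇒ even  ✓

none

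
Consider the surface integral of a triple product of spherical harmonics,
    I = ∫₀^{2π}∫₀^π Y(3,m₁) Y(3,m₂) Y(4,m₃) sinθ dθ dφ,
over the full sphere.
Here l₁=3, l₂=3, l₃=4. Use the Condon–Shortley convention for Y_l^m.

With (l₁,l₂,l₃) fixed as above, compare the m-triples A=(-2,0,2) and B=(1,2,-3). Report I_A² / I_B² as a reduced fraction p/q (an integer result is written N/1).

3/14

l's match ⇒ only the (l;m) 3-j factors differ between A and B.
A: triangle coeff Δ(3,3,4) = 1/34650; Σ_t [1,2]: t=1:−1/96 t=2:+1/72 = 1/288; (3j)²=1/462 [(3 3 4; -2 0 2)], sign=+1
B: triangle coeff Δ(3,3,4) = 1/34650; Σ_t [1,2]: t=1:−1/144 t=2:+1/288 = -1/288; (3j)²=1/99 [(3 3 4; 1 2 -3)], sign=+1
I_A²/I_B² = (1/462)/(1/99) = 3/14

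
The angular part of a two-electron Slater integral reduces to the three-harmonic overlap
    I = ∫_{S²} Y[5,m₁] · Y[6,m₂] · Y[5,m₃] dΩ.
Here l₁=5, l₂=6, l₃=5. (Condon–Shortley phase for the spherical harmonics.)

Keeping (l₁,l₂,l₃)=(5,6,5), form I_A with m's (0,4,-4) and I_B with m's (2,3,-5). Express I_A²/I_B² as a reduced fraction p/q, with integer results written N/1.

8/35

l's match ⇒ only the (l;m) 3-j factors differ between A and B.
A: triangle coeff Δ(5,6,5) = 1/28588560; Σ_t [4,5]: t=4:+1/207360 t=5:−1/345600 = 1/518400; (3j)²=12/2431 [(5 6 5; 0 4 -4)], sign=-1
B: triangle coeff Δ(5,6,5) = 1/28588560; Σ_t [3,3]: t=3:−1/622080 = -1/622080; (3j)²=105/4862 [(5 6 5; 2 3 -5)], sign=-1
I_A²/I_B² = (12/2431)/(105/4862) = 8/35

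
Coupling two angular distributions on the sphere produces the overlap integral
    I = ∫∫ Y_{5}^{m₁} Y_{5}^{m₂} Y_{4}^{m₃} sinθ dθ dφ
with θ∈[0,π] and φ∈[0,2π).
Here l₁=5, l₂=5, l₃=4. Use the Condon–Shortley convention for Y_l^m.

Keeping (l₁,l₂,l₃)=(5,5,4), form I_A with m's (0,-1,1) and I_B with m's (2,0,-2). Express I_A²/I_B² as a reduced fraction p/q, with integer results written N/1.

l's match ⇒ only the (l;m) 3-j factors differ between A and B.
A: triangle coeff Δ(5,5,4) = 1/3153150; Σ_t [1,4]: t=1:−1/17280 t=2:+1/1152 t=3:−1/864 t=4:+1/6912 = -7/34560; (3j)²=1/429 [(5 5 4; 0 -1 1)], sign=+1
B: triangle coeff Δ(5,5,4) = 1/3153150; Σ_t [1,3]: t=1:−1/11520 t=2:+1/1728 t=3:−1/3456 = 7/34560; (3j)²=7/858 [(5 5 4; 2 0 -2)], sign=+1
I_A²/I_B² = (1/429)/(7/858) = 2/7

2/7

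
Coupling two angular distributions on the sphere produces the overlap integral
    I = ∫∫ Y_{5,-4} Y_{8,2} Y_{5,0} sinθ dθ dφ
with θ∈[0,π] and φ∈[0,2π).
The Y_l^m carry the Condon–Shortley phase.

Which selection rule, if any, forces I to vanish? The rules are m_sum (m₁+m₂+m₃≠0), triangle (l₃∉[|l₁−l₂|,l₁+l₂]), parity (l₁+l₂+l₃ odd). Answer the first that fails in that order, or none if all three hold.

azimuthal sum: -4 + 2 + 0 = -2  ✗
3 ≤ 5 ≤ 13 (triangle on l)
L = 5 + 8 + 5 = 18 (even)

m_sum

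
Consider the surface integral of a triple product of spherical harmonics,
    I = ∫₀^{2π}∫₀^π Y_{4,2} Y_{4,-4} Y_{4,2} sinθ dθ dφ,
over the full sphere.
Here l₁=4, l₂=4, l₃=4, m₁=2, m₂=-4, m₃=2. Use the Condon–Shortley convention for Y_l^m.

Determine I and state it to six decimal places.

0.190983

m-sum 0 ✓  L=12 even ✓  0≤4≤8 ✓
Π(2lᵢ+1) = 9×9×9 = 729
triangle coeff Δ(4,4,4) = 1/450450
Σ_t [0,4]: t=0:+1/13824 t=1:−1/216 t=2:+1/64 t=3:−1/216 t=4:+1/13824 = 5/768
(3j)²=18/1001 [(4 4 4; 0 0 0)], sign=+1
Σ_t [0,0]: t=0:+1/2304 = 1/2304
(3j)²=5/143 [(4 4 4; 2 -4 2)], sign=+1
⇒ 4πI² = 65610/143143
I = (+1)√(65610/143143/(4π)) = 0.19098314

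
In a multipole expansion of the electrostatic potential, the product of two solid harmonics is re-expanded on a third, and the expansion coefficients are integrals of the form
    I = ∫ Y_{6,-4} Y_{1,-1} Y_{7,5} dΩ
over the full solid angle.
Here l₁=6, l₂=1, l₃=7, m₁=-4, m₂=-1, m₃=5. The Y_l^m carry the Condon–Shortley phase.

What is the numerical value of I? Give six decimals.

m-sum 0 ✓  L=14 even ✓  5≤7≤7 ✓
Π(2lᵢ+1) = 13×3×15 = 585
triangle coeff Δ(6,1,7) = 1/1365
Σ_t [0,0]: t=0:+1/518400 = 1/518400
(3j)²=7/195 [(6 1 7; 0 0 0)], sign=-1
Σ_t [0,0]: t=0:+1/14515200 = 1/14515200
(3j)²=22/455 [(6 1 7; -4 -1 5)], sign=+1
⇒ 4πI² = 66/65
I = (-1)√(66/65/(4π)) = -0.28425647

-0.284256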